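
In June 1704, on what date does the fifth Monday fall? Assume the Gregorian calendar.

June 30, 1704

June 1, 1704 is a Sunday.
The first Monday is therefore June 2 (1 days later).
The fifth Monday is 2 + 4×7 = June 30.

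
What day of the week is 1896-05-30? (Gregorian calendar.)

Doomsday rule: the anchor day for the 1800s is Friday. For year 96: 96÷12 = 8 r 0, and 0÷4 = 0, so 8+0+0 = 8.
Friday + 8 ≡ Saturday — that's 1896's doomsday.
In May the doomsday date is May 9.
May 30 is 21 days after May 9; 21 mod 7 = 0, so Saturday + 0 = Saturday.

Saturday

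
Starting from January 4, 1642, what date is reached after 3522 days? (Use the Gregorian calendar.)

August 27, 1651

+365 (one year) → Jan 4, 1643 (3157 left).
+365 (one year) → Jan 4, 1644 (2792 left).
+366 (one year; includes Feb 29, 1644) → Jan 4, 1645 (2426 left).
+365 (one year) → Jan 4, 1646 (2061 left).
+365 (one year) → Jan 4, 1647 (1696 left).
+365 (one year) → Jan 4, 1648 (1331 left).
+366 (one year; includes Feb 29, 1648) → Jan 4, 1649 (965 left).
+365 (one year) → Jan 4, 1650 (600 left).
+365 (one year) → Jan 4, 1651 (235 left).
Jan has 31 days: +28 → Feb 1, 1651 (207 left).
Feb has 28 days: +28 → Mar 1, 1651 (179 left).
Mar has 31 days: +31 → Apr 1, 1651 (148 left).
Apr has 30 days: +30 → May 1, 1651 (118 left).
May has 31 days: +31 → Jun 1, 1651 (87 left).
Jun has 30 days: +30 → Jul 1, 1651 (57 left).
Jul has 31 days: +31 → Aug 1, 1651 (26 left).
+26 → Aug 27, 1651.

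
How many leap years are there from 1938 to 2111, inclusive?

Multiples of 4 in [1938,2111]: 43.
Of those, multiples of 100: 2 (not leap unless ÷400).
Multiples of 400: 1.
Leap years = 43 − 2 + 1 = 42.

42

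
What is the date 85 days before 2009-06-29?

April 5, 2009

−29 → May 31, 2009 (end of May, 31 days; 56 left).
−31 → Apr 30, 2009 (end of Apr, 30 days; 25 left).
−25 → Apr 5, 2009.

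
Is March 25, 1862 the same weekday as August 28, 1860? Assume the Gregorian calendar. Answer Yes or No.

Yes

From Aug 28, 1860 to Mar 25, 1862 is 574 days.
574 mod 7 = 0, so they are the same weekday.
(Aug 28, 1860 is a Tuesday; Mar 25, 1862 is a Tuesday.)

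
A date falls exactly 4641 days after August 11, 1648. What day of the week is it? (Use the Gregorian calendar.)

First find the weekday of Aug 11, 1648. Doomsday rule: the anchor day for the 1600s is Tuesday. For year 48: 48÷12 = 4 r 0, and 0÷4 = 0, so 4+0+0 = 4.
Tuesday + 4 ≡ Saturday — that's 1648's doomsday.
In August the doomsday date is Aug 8.
Aug 11 is 3 days after Aug 8; 3 mod 7 = 3, so Saturday + 3 = Tuesday.
4641 mod 7 = 0, so 4641 days after a Tuesday is Tuesday + 0 = Tuesday.

Tuesday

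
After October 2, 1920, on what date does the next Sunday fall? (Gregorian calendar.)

Oct 2, 1920 is a Saturday.
From Saturday to the next Sunday is 1 day.
Oct 2, 1920 + 1 = Oct 3, 1920.

October 3, 1920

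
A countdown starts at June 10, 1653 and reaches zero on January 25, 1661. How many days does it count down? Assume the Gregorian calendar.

2786

Jun 10, 1653 → Jun 10, 1654: 365 days.
Jun 10, 1654 → Jun 10, 1655: 365 days.
Jun 10, 1655 → Jun 10, 1656: 366 days (Feb 29, 1656 is in that span).
Jun 10, 1656 → Jun 10, 1657: 365 days.
Jun 10, 1657 → Jun 10, 1658: 365 days.
Jun 10, 1658 → Jun 10, 1659: 365 days.
Jun 10, 1659 → Jun 10, 1660: 366 days (Feb 29, 1660 is in that span).
Jun 10, 1660 → Jul 10, 1660: 30 days (June has 30).
Jul 10, 1660 → Aug 10, 1660: 31 days (July has 31).
Aug 10, 1660 → Sep 10, 1660: 31 days (August has 31).
Sep 10, 1660 → Oct 10, 1660: 30 days (September has 30).
Oct 10, 1660 → Nov 10, 1660: 31 days (October has 31).
Nov 10, 1660 → Dec 10, 1660: 30 days (November has 30).
Dec 10, 1660 → Jan 10, 1661: 31 days (December has 31).
Jan 10, 1661 → Jan 25, 1661: 15 days.
Total: 2786 days.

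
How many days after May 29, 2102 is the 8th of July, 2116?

May 29, 2102 → May 29, 2103: 365 days.
May 29, 2103 → May 29, 2104: 366 days (Feb 29, 2104 is in that span).
May 29, 2104 → May 29, 2105: 365 days.
May 29, 2105 → May 29, 2106: 365 days.
May 29, 2106 → May 29, 2107: 365 days.
May 29, 2107 → May 29, 2108: 366 days (Feb 29, 2108 is in that span).
May 29, 2108 → May 29, 2109: 365 days.
May 29, 2109 → May 29, 2110: 365 days.
May 29, 2110 → May 29, 2111: 365 days.
May 29, 2111 → May 29, 2112: 366 days (Feb 29, 2112 is in that span).
May 29, 2112 → May 29, 2113: 365 days.
May 29, 2113 → May 29, 2114: 365 days.
May 29, 2114 → May 29, 2115: 365 days.
May 29, 2115 → May 29, 2116: 366 days (Feb 29, 2116 is in that span).
May 29, 2116 → Jun 29, 2116: 31 days (May has 31).
Jun 29, 2116 → Jul 8, 2116: 9 days.
Total: 5154 days.

5154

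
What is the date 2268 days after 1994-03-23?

+365 (one year) → Mar 23, 1995 (1903 left).
+366 (one year; includes Feb 29, 1996) → Mar 23, 1996 (1537 left).
+365 (one year) → Mar 23, 1997 (1172 left).
+365 (one year) → Mar 23, 1998 (807 left).
+365 (one year) → Mar 23, 1999 (442 left).
+366 (one year; includes Feb 29, 2000) → Mar 23, 2000 (76 left).
Mar has 31 days: +9 → Apr 1, 2000 (67 left).
Apr has 30 days: +30 → May 1, 2000 (37 left).
May has 31 days: +31 → Jun 1, 2000 (6 left).
+6 → Jun 7, 2000.

June 7, 2000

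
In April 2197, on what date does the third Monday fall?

April 17, 2197

April 1, 2197 is a Saturday.
The first Monday is therefore April 3 (2 days later).
The third Monday is 3 + 2×7 = April 17.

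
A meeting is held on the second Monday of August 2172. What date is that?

August 10, 2172

August 1, 2172 is a Saturday.
The first Monday is therefore August 3 (2 days later).
The second Monday is 3 + 1×7 = August 10.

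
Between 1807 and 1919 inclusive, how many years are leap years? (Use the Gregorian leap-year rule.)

Multiples of 4 in [1807,1919]: 28.
Of those, multiples of 100: 1 (not leap unless ÷400).
Multiples of 400: 0.
Leap years = 28 − 1 + 0 = 27.

27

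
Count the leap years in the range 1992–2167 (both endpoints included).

Multiples of 4 in [1992,2167]: 44.
Of those, multiples of 100: 2 (not leap unless ÷400).
Multiples of 400: 1.
Leap years = 44 − 2 + 1 = 43.

43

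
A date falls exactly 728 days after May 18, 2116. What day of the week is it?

May 18, 2116 is a Monday.
728 mod 7 = 0, so 728 days after a Monday is Monday + 0 = Monday.

Monday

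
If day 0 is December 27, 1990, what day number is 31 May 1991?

155

Dec 27, 1990 → Jan 27, 1991: 31 days (December has 31).
Jan 27, 1991 → Feb 27, 1991: 31 days (January has 31).
Feb 27, 1991 → Mar 27, 1991: 28 days (February has 28).
Mar 27, 1991 → Apr 27, 1991: 31 days (March has 31).
Apr 27, 1991 → May 27, 1991: 30 days (April has 30).
May 27, 1991 → May 31, 1991: 4 days.
Total: 155 days.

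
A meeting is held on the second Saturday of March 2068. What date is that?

March 10, 2068

March 1, 2068 is a Thursday.
The first Saturday is therefore March 3 (2 days later).
The second Saturday is 3 + 1×7 = March 10.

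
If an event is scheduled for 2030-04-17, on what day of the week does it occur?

Wednesday

Doomsday rule: the anchor day for the 2000s is Tuesday. For year 30: 30÷12 = 2 r 6, and 6÷4 = 1, so 2+6+1 = 9.
Tuesday + 9 ≡ Thursday — that's 2030's doomsday.
In April the doomsday date is Apr 4.
Apr 17 is 13 days after Apr 4; 13 mod 7 = 6, so Thursday + 6 = Wednesday.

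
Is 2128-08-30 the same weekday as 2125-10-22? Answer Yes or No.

Yes

From Oct 22, 2125 to Aug 30, 2128 is 1043 days.
1043 mod 7 = 0, so they are the same weekday.
(Oct 22, 2125 is a Monday; Aug 30, 2128 is a Monday.)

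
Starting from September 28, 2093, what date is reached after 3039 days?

January 24, 2102

+365 (one year) → Sep 28, 2094 (2674 left).
+365 (one year) → Sep 28, 2095 (2309 left).
+366 (one year; includes Feb 29, 2096) → Sep 28, 2096 (1943 left).
+365 (one year) → Sep 28, 2097 (1578 left).
+365 (one year) → Sep 28, 2098 (1213 left).
+365 (one year) → Sep 28, 2099 (848 left).
+365 (one year) → Sep 28, 2100 (483 left).
+365 (one year) → Sep 28, 2101 (118 left).
Sep has 30 days: +3 → Oct 1, 2101 (115 left).
Oct has 31 days: +31 → Nov 1, 2101 (84 left).
Nov has 30 days: +30 → Dec 1, 2101 (54 left).
Dec has 31 days: +31 → Jan 1, 2102 (23 left).
+23 → Jan 24, 2102.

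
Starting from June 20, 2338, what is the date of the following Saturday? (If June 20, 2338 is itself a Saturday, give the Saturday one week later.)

June 25, 2338

Jun 20, 2338 is a Monday.
From Monday to the next Saturday is 5 days.
Jun 20, 2338 + 5 = Jun 25, 2338.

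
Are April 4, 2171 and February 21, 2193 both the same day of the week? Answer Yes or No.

From Apr 4, 2171 to Feb 21, 2193 is 7994 days.
7994 mod 7 = 0, so they are the same weekday.
(Apr 4, 2171 is a Thursday; Feb 21, 2193 is a Thursday.)

Yes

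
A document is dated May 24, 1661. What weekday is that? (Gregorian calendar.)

Tuesday

Doomsday rule: the anchor day for the 1600s is Tuesday. For year 61: 61÷12 = 5 r 1, and 1÷4 = 0, so 5+1+0 = 6.
Tuesday + 6 ≡ Monday — that's 1661's doomsday.
In May the doomsday date is May 9.
May 24 is 15 days after May 9; 15 mod 7 = 1, so Monday + 1 = Tuesday.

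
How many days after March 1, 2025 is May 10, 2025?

70

Mar 1, 2025 → Apr 1, 2025: 31 days (March has 31).
Apr 1, 2025 → May 1, 2025: 30 days (April has 30).
May 1, 2025 → May 10, 2025: 9 days.
Total: 70 days.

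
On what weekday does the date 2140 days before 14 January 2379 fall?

Tuesday

Jan 14, 2379 is a Sunday.
2140 mod 7 = 5, so 2140 days before a Sunday is Sunday − 5 = Tuesday.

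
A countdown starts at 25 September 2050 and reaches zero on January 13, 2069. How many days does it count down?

6685

Sep 25, 2050 → Sep 25, 2051: 365 days.
Sep 25, 2051 → Sep 25, 2052: 366 days (Feb 29, 2052 is in that span).
Sep 25, 2052 → Sep 25, 2053: 365 days.
Sep 25, 2053 → Sep 25, 2054: 365 days.
Sep 25, 2054 → Sep 25, 2055: 365 days.
Sep 25, 2055 → Sep 25, 2056: 366 days (Feb 29, 2056 is in that span).
Sep 25, 2056 → Sep 25, 2057: 365 days.
Sep 25, 2057 → Sep 25, 2058: 365 days.
Sep 25, 2058 → Sep 25, 2059: 365 days.
Sep 25, 2059 → Sep 25, 2060: 366 days (Feb 29, 2060 is in that span).
Sep 25, 2060 → Sep 25, 2061: 365 days.
Sep 25, 2061 → Sep 25, 2062: 365 days.
Sep 25, 2062 → Sep 25, 2063: 365 days.
Sep 25, 2063 → Sep 25, 2064: 366 days (Feb 29, 2064 is in that span).
Sep 25, 2064 → Sep 25, 2065: 365 days.
Sep 25, 2065 → Sep 25, 2066: 365 days.
Sep 25, 2066 → Sep 25, 2067: 365 days.
Sep 25, 2067 → Sep 25, 2068: 366 days (Feb 29, 2068 is in that span).
Sep 25, 2068 → Oct 25, 2068: 30 days (September has 30).
Oct 25, 2068 → Nov 25, 2068: 31 days (October has 31).
Nov 25, 2068 → Dec 25, 2068: 30 days (November has 30).
Dec 25, 2068 → Jan 13, 2069: 19 days.
Total: 6685 days.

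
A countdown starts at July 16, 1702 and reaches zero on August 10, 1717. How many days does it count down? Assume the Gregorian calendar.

5504

Jul 16, 1702 → Jul 16, 1703: 365 days.
Jul 16, 1703 → Jul 16, 1704: 366 days (Feb 29, 1704 is in that span).
Jul 16, 1704 → Jul 16, 1705: 365 days.
Jul 16, 1705 → Jul 16, 1706: 365 days.
Jul 16, 1706 → Jul 16, 1707: 365 days.
Jul 16, 1707 → Jul 16, 1708: 366 days (Feb 29, 1708 is in that span).
Jul 16, 1708 → Jul 16, 1709: 365 days.
Jul 16, 1709 → Jul 16, 1710: 365 days.
Jul 16, 1710 → Jul 16, 1711: 365 days.
Jul 16, 1711 → Jul 16, 1712: 366 days (Feb 29, 1712 is in that span).
Jul 16, 1712 → Jul 16, 1713: 365 days.
Jul 16, 1713 → Jul 16, 1714: 365 days.
Jul 16, 1714 → Jul 16, 1715: 365 days.
Jul 16, 1715 → Jul 16, 1716: 366 days (Feb 29, 1716 is in that span).
Jul 16, 1716 → Aug 16, 1716: 31 days (July has 31).
Aug 16, 1716 → Sep 16, 1716: 31 days (August has 31).
Sep 16, 1716 → Oct 16, 1716: 30 days (September has 30).
Oct 16, 1716 → Nov 16, 1716: 31 days (October has 31).
Nov 16, 1716 → Dec 16, 1716: 30 days (November has 30).
Dec 16, 1716 → Jan 16, 1717: 31 days (December has 31).
Jan 16, 1717 → Feb 16, 1717: 31 days (January has 31).
Feb 16, 1717 → Mar 16, 1717: 28 days (February has 28).
Mar 16, 1717 → Apr 16, 1717: 31 days (March has 31).
Apr 16, 1717 → May 16, 1717: 30 days (April has 30).
May 16, 1717 → Jun 16, 1717: 31 days (May has 31).
Jun 16, 1717 → Jul 16, 1717: 30 days (June has 30).
Jul 16, 1717 → Aug 10, 1717: 25 days.
Total: 5504 days.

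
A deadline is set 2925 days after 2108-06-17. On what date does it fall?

+365 (one year) → Jun 17, 2109 (2560 left).
+365 (one year) → Jun 17, 2110 (2195 left).
+365 (one year) → Jun 17, 2111 (1830 left).
+366 (one year; includes Feb 29, 2112) → Jun 17, 2112 (1464 left).
+365 (one year) → Jun 17, 2113 (1099 left).
+365 (one year) → Jun 17, 2114 (734 left).
+365 (one year) → Jun 17, 2115 (369 left).
Jun has 30 days: +14 → Jul 1, 2115 (355 left).
Jul has 31 days: +31 → Aug 1, 2115 (324 left).
Aug has 31 days: +31 → Sep 1, 2115 (293 left).
Sep has 30 days: +30 → Oct 1, 2115 (263 left).
Oct has 31 days: +31 → Nov 1, 2115 (232 left).
Nov has 30 days: +30 → Dec 1, 2115 (202 left).
Dec has 31 days: +31 → Jan 1, 2116 (171 left).
Jan has 31 days: +31 → Feb 1, 2116 (140 left).
Feb has 29 days: +29 → Mar 1, 2116 (111 left).
Mar has 31 days: +31 → Apr 1, 2116 (80 left).
Apr has 30 days: +30 → May 1, 2116 (50 left).
May has 31 days: +31 → Jun 1, 2116 (19 left).
+19 → Jun 20, 2116.

June 20, 2116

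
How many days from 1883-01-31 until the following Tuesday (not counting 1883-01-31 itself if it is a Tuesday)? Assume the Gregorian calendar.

6

Jan 31, 1883 is a Wednesday.
From Wednesday to the next Tuesday is 6 days.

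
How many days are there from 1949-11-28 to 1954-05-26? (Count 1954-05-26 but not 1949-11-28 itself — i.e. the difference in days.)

Nov 28, 1949 → Nov 28, 1950: 365 days.
Nov 28, 1950 → Nov 28, 1951: 365 days.
Nov 28, 1951 → Nov 28, 1952: 366 days (Feb 29, 1952 is in that span).
Nov 28, 1952 → Nov 28, 1953: 365 days.
Nov 28, 1953 → Dec 28, 1953: 30 days (November has 30).
Dec 28, 1953 → Jan 28, 1954: 31 days (December has 31).
Jan 28, 1954 → Feb 28, 1954: 31 days (January has 31).
Feb 28, 1954 → Mar 28, 1954: 28 days (February has 28).
Mar 28, 1954 → Apr 28, 1954: 31 days (March has 31).
Apr 28, 1954 → May 26, 1954: 28 days.
Total: 1640 days.

1640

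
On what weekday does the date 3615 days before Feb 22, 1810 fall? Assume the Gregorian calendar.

Monday

First find the weekday of Feb 22, 1810. Doomsday rule: the anchor day for the 1800s is Friday. For year 10: 10÷12 = 0 r 10, and 10÷4 = 2, so 0+10+2 = 12.
Friday + 12 ≡ Wednesday — that's 1810's doomsday.
In February the doomsday date is Feb 28 (1810 is not a leap year).
Feb 22 is 6 days before Feb 28; 6 mod 7 = 6, so Wednesday − 6 = Thursday.
3615 mod 7 = 3, so 3615 days before a Thursday is Thursday − 3 = Monday.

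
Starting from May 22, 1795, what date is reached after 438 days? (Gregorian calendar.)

+366 (one year; includes Feb 29, 1796) → May 22, 1796 (72 left).
May has 31 days: +10 → Jun 1, 1796 (62 left).
Jun has 30 days: +30 → Jul 1, 1796 (32 left).
Jul has 31 days: +31 → Aug 1, 1796 (1 left).
+1 → Aug 2, 1796.

August 2, 1796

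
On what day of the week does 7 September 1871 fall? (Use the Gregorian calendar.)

Doomsday rule: the anchor day for the 1800s is Friday. For year 71: 71÷12 = 5 r 11, and 11÷4 = 2, so 5+11+2 = 18.
Friday + 18 ≡ Tuesday — that's 1871's doomsday.
In September the doomsday date is Sep 5.
Sep 7 is 2 days after Sep 5; 2 mod 7 = 2, so Tuesday + 2 = Thursday.

Thursday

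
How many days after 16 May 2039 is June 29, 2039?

May 16, 2039 → Jun 16, 2039: 31 days (May has 31).
Jun 16, 2039 → Jun 29, 2039: 13 days.
Total: 44 days.

44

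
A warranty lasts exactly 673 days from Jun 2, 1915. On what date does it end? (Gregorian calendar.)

April 5, 1917

+366 (one year; includes Feb 29, 1916) → Jun 2, 1916 (307 left).
Jun has 30 days: +29 → Jul 1, 1916 (278 left).
Jul has 31 days: +31 → Aug 1, 1916 (247 left).
Aug has 31 days: +31 → Sep 1, 1916 (216 left).
Sep has 30 days: +30 → Oct 1, 1916 (186 left).
Oct has 31 days: +31 → Nov 1, 1916 (155 left).
Nov has 30 days: +30 → Dec 1, 1916 (125 left).
Dec has 31 days: +31 → Jan 1, 1917 (94 left).
Jan has 31 days: +31 → Feb 1, 1917 (63 left).
Feb has 28 days: +28 → Mar 1, 1917 (35 left).
Mar has 31 days: +31 → Apr 1, 1917 (4 left).
+4 → Apr 5, 1917.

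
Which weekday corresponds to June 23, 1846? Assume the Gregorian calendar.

Doomsday rule: the anchor day for the 1800s is Friday. For year 46: 46÷12 = 3 r 10, and 10÷4 = 2, so 3+10+2 = 15.
Friday + 15 ≡ Saturday — that's 1846's doomsday.
In June the doomsday date is Jun 6.
Jun 23 is 17 days after Jun 6; 17 mod 7 = 3, so Saturday + 3 = Tuesday.

Tuesday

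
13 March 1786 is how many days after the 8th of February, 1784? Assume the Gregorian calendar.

764

Feb 8, 1784 → Feb 8, 1785: 366 days (Feb 29, 1784 is in that span).
Feb 8, 1785 → Mar 8, 1785: 28 days (February has 28).
Mar 8, 1785 → Apr 8, 1785: 31 days (March has 31).
Apr 8, 1785 → May 8, 1785: 30 days (April has 30).
May 8, 1785 → Jun 8, 1785: 31 days (May has 31).
Jun 8, 1785 → Jul 8, 1785: 30 days (June has 30).
Jul 8, 1785 → Aug 8, 1785: 31 days (July has 31).
Aug 8, 1785 → Sep 8, 1785: 31 days (August has 31).
Sep 8, 1785 → Oct 8, 1785: 30 days (September has 30).
Oct 8, 1785 → Nov 8, 1785: 31 days (October has 31).
Nov 8, 1785 → Dec 8, 1785: 30 days (November has 30).
Dec 8, 1785 → Jan 8, 1786: 31 days (December has 31).
Jan 8, 1786 → Feb 8, 1786: 31 days (January has 31).
Feb 8, 1786 → Mar 8, 1786: 28 days (February has 28).
Mar 8, 1786 → Mar 13, 1786: 5 days.
Total: 764 days.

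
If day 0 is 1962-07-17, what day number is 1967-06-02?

1781

Jul 17, 1962 → Jul 17, 1963: 365 days.
Jul 17, 1963 → Jul 17, 1964: 366 days (Feb 29, 1964 is in that span).
Jul 17, 1964 → Jul 17, 1965: 365 days.
Jul 17, 1965 → Jul 17, 1966: 365 days.
Jul 17, 1966 → Aug 17, 1966: 31 days (July has 31).
Aug 17, 1966 → Sep 17, 1966: 31 days (August has 31).
Sep 17, 1966 → Oct 17, 1966: 30 days (September has 30).
Oct 17, 1966 → Nov 17, 1966: 31 days (October has 31).
Nov 17, 1966 → Dec 17, 1966: 30 days (November has 30).
Dec 17, 1966 → Jan 17, 1967: 31 days (December has 31).
Jan 17, 1967 → Feb 17, 1967: 31 days (January has 31).
Feb 17, 1967 → Mar 17, 1967: 28 days (February has 28).
Mar 17, 1967 → Apr 17, 1967: 31 days (March has 31).
Apr 17, 1967 → May 17, 1967: 30 days (April has 30).
May 17, 1967 → Jun 2, 1967: 16 days.
Total: 1781 days.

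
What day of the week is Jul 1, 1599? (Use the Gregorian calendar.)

Thursday

Doomsday rule: the anchor day for the 1500s is Wednesday. For year 99: 99÷12 = 8 r 3, and 3÷4 = 0, so 8+3+0 = 11.
Wednesday + 11 ≡ Sunday — that's 1599's doomsday.
In July the doomsday date is Jul 11.
Jul 1 is 10 days before Jul 11; 10 mod 7 = 3, so Sunday − 3 = Thursday.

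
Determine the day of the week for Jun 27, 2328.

Wednesday

Doomsday rule: the anchor day for the 2300s is Wednesday. For year 28: 28÷12 = 2 r 4, and 4÷4 = 1, so 2+4+1 = 7.
Wednesday + 7 ≡ Wednesday — that's 2328's doomsday.
In June the doomsday date is Jun 6.
Jun 27 is 21 days after Jun 6; 21 mod 7 = 0, so Wednesday + 0 = Wednesday.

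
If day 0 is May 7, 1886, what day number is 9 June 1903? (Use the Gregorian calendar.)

May 7, 1886 → May 7, 1887: 365 days.
May 7, 1887 → May 7, 1888: 366 days (Feb 29, 1888 is in that span).
May 7, 1888 → May 7, 1889: 365 days.
May 7, 1889 → May 7, 1890: 365 days.
May 7, 1890 → May 7, 1891: 365 days.
May 7, 1891 → May 7, 1892: 366 days (Feb 29, 1892 is in that span).
May 7, 1892 → May 7, 1893: 365 days.
May 7, 1893 → May 7, 1894: 365 days.
May 7, 1894 → May 7, 1895: 365 days.
May 7, 1895 → May 7, 1896: 366 days (Feb 29, 1896 is in that span).
May 7, 1896 → May 7, 1897: 365 days.
May 7, 1897 → May 7, 1898: 365 days.
May 7, 1898 → May 7, 1899: 365 days.
May 7, 1899 → May 7, 1900: 365 days.
May 7, 1900 → May 7, 1901: 365 days.
May 7, 1901 → May 7, 1902: 365 days.
May 7, 1902 → Jun 7, 1902: 31 days (May has 31).
Jun 7, 1902 → Jul 7, 1902: 30 days (June has 30).
Jul 7, 1902 → Aug 7, 1902: 31 days (July has 31).
Aug 7, 1902 → Sep 7, 1902: 31 days (August has 31).
Sep 7, 1902 → Oct 7, 1902: 30 days (September has 30).
Oct 7, 1902 → Nov 7, 1902: 31 days (October has 31).
Nov 7, 1902 → Dec 7, 1902: 30 days (November has 30).
Dec 7, 1902 → Jan 7, 1903: 31 days (December has 31).
Jan 7, 1903 → Feb 7, 1903: 31 days (January has 31).
Feb 7, 1903 → Mar 7, 1903: 28 days (February has 28).
Mar 7, 1903 → Apr 7, 1903: 31 days (March has 31).
Apr 7, 1903 → May 7, 1903: 30 days (April has 30).
May 7, 1903 → Jun 7, 1903: 31 days (May has 31).
Jun 7, 1903 → Jun 9, 1903: 2 days.
Total: 6241 days.

6241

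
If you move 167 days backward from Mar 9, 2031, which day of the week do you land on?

First find the weekday of Mar 9, 2031. Doomsday rule: the anchor day for the 2000s is Tuesday. For year 31: 31÷12 = 2 r 7, and 7÷4 = 1, so 2+7+1 = 10.
Tuesday + 10 ≡ Friday — that's 2031's doomsday.
In March the doomsday date is Mar 14.
Mar 9 is 5 days before Mar 14; 5 mod 7 = 5, so Friday − 5 = Sunday.
167 mod 7 = 6, so 167 days before a Sunday is Sunday − 6 = Monday.

Monday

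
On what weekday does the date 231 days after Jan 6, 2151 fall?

Wednesday

Jan 6, 2151 is a Wednesday.
231 mod 7 = 0, so 231 days after a Wednesday is Wednesday + 0 = Wednesday.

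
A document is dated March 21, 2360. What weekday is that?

Doomsday rule: the anchor day for the 2300s is Wednesday. For year 60: 60÷12 = 5 r 0, and 0÷4 = 0, so 5+0+0 = 5.
Wednesday + 5 ≡ Monday — that's 2360's doomsday.
In March the doomsday date is Mar 14.
Mar 21 is 7 days after Mar 14; 7 mod 7 = 0, so Monday + 0 = Monday.

Monday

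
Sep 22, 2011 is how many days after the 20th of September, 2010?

Sep 20, 2010 → Oct 20, 2010: 30 days (September has 30).
Oct 20, 2010 → Nov 20, 2010: 31 days (October has 31).
Nov 20, 2010 → Dec 20, 2010: 30 days (November has 30).
Dec 20, 2010 → Jan 20, 2011: 31 days (December has 31).
Jan 20, 2011 → Feb 20, 2011: 31 days (January has 31).
Feb 20, 2011 → Mar 20, 2011: 28 days (February has 28).
Mar 20, 2011 → Apr 20, 2011: 31 days (March has 31).
Apr 20, 2011 → May 20, 2011: 30 days (April has 30).
May 20, 2011 → Jun 20, 2011: 31 days (May has 31).
Jun 20, 2011 → Jul 20, 2011: 30 days (June has 30).
Jul 20, 2011 → Aug 20, 2011: 31 days (July has 31).
Aug 20, 2011 → Sep 20, 2011: 31 days (August has 31).
Sep 20, 2011 → Sep 22, 2011: 2 days.
Total: 367 days.

367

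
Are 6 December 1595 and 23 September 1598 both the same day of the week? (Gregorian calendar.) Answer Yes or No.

Yes

From Dec 6, 1595 to Sep 23, 1598 is 1022 days.
1022 mod 7 = 0, so they are the same weekday.
(Dec 6, 1595 is a Wednesday; Sep 23, 1598 is a Wednesday.)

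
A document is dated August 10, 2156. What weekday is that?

Doomsday rule: the anchor day for the 2100s is Sunday. For year 56: 56÷12 = 4 r 8, and 8÷4 = 2, so 4+8+2 = 14.
Sunday + 14 ≡ Sunday — that's 2156's doomsday.
In August the doomsday date is Aug 8.
Aug 10 is 2 days after Aug 8; 2 mod 7 = 2, so Sunday + 2 = Tuesday.

Tuesday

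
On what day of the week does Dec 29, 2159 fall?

January 1, 2159 is a Monday.
Jan 1, 2159 → Feb 1, 2159: 31 days (January has 31).
Feb 1, 2159 → Mar 1, 2159: 28 days (February has 28).
Mar 1, 2159 → Apr 1, 2159: 31 days (March has 31).
Apr 1, 2159 → May 1, 2159: 30 days (April has 30).
May 1, 2159 → Jun 1, 2159: 31 days (May has 31).
Jun 1, 2159 → Jul 1, 2159: 30 days (June has 30).
Jul 1, 2159 → Aug 1, 2159: 31 days (July has 31).
Aug 1, 2159 → Sep 1, 2159: 31 days (August has 31).
Sep 1, 2159 → Oct 1, 2159: 30 days (September has 30).
Oct 1, 2159 → Nov 1, 2159: 31 days (October has 31).
Nov 1, 2159 → Dec 1, 2159: 30 days (November has 30).
Dec 1, 2159 → Dec 29, 2159: 28 days.
Total: 362 days.
362 mod 7 = 5, so Monday + 5 = Saturday.

Saturday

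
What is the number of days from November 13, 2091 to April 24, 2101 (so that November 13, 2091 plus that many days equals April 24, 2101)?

Nov 13, 2091 → Nov 13, 2092: 366 days (Feb 29, 2092 is in that span).
Nov 13, 2092 → Nov 13, 2093: 365 days.
Nov 13, 2093 → Nov 13, 2094: 365 days.
Nov 13, 2094 → Nov 13, 2095: 365 days.
Nov 13, 2095 → Nov 13, 2096: 366 days (Feb 29, 2096 is in that span).
Nov 13, 2096 → Nov 13, 2097: 365 days.
Nov 13, 2097 → Nov 13, 2098: 365 days.
Nov 13, 2098 → Nov 13, 2099: 365 days.
Nov 13, 2099 → Nov 13, 2100: 365 days.
Nov 13, 2100 → Dec 13, 2100: 30 days (November has 30).
Dec 13, 2100 → Jan 13, 2101: 31 days (December has 31).
Jan 13, 2101 → Feb 13, 2101: 31 days (January has 31).
Feb 13, 2101 → Mar 13, 2101: 28 days (February has 28).
Mar 13, 2101 → Apr 13, 2101: 31 days (March has 31).
Apr 13, 2101 → Apr 24, 2101: 11 days.
Total: 3449 days.

3449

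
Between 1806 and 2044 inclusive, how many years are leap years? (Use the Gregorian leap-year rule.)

Multiples of 4 in [1806,2044]: 60.
Of those, multiples of 100: 2 (not leap unless ÷400).
Multiples of 400: 1.
Leap years = 60 − 2 + 1 = 59.

59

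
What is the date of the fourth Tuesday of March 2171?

March 1, 2171 is a Friday.
The first Tuesday is therefore March 5 (4 days later).
The fourth Tuesday is 5 + 3×7 = March 26.

March 26, 2171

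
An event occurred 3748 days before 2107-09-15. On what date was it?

−365 (one year) → Sep 15, 2106 (3383 left).
−365 (one year) → Sep 15, 2105 (3018 left).
−365 (one year) → Sep 15, 2104 (2653 left).
−366 (one year; includes Feb 29, 2104) → Sep 15, 2103 (2287 left).
−365 (one year) → Sep 15, 2102 (1922 left).
−365 (one year) → Sep 15, 2101 (1557 left).
−365 (one year) → Sep 15, 2100 (1192 left).
−365 (one year) → Sep 15, 2099 (827 left).
−365 (one year) → Sep 15, 2098 (462 left).
−365 (one year) → Sep 15, 2097 (97 left).
−15 → Aug 31, 2097 (end of Aug, 31 days; 82 left).
−31 → Jul 31, 2097 (end of Jul, 31 days; 51 left).
−31 → Jun 30, 2097 (end of Jun, 30 days; 20 left).
−20 → Jun 10, 2097.

June 10, 2097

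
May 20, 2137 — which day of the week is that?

January 1, 2137 is a Tuesday.
Jan 1, 2137 → Feb 1, 2137: 31 days (January has 31).
Feb 1, 2137 → Mar 1, 2137: 28 days (February has 28).
Mar 1, 2137 → Apr 1, 2137: 31 days (March has 31).
Apr 1, 2137 → May 1, 2137: 30 days (April has 30).
May 1, 2137 → May 20, 2137: 19 days.
Total: 139 days.
139 mod 7 = 6, so Tuesday + 6 = Monday.

Monday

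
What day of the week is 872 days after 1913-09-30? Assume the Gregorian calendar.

First find the weekday of Sep 30, 1913. Doomsday rule: the anchor day for the 1900s is Wednesday. For year 13: 13÷12 = 1 r 1, and 1÷4 = 0, so 1+1+0 = 2.
Wednesday + 2 ≡ Friday — that's 1913's doomsday.
In September the doomsday date is Sep 5.
Sep 30 is 25 days after Sep 5; 25 mod 7 = 4, so Friday + 4 = Tuesday.
872 mod 7 = 4, so 872 days after a Tuesday is Tuesday + 4 = Saturday.

Saturday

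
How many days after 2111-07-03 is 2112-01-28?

Jul 3, 2111 → Aug 3, 2111: 31 days (July has 31).
Aug 3, 2111 → Sep 3, 2111: 31 days (August has 31).
Sep 3, 2111 → Oct 3, 2111: 30 days (September has 30).
Oct 3, 2111 → Nov 3, 2111: 31 days (October has 31).
Nov 3, 2111 → Dec 3, 2111: 30 days (November has 30).
Dec 3, 2111 → Jan 3, 2112: 31 days (December has 31).
Jan 3, 2112 → Jan 28, 2112: 25 days.
Total: 209 days.

209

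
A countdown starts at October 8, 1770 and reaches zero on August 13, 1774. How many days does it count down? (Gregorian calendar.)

1405

Oct 8, 1770 → Oct 8, 1771: 365 days.
Oct 8, 1771 → Oct 8, 1772: 366 days (Feb 29, 1772 is in that span).
Oct 8, 1772 → Oct 8, 1773: 365 days.
Oct 8, 1773 → Nov 8, 1773: 31 days (October has 31).
Nov 8, 1773 → Dec 8, 1773: 30 days (November has 30).
Dec 8, 1773 → Jan 8, 1774: 31 days (December has 31).
Jan 8, 1774 → Feb 8, 1774: 31 days (January has 31).
Feb 8, 1774 → Mar 8, 1774: 28 days (February has 28).
Mar 8, 1774 → Apr 8, 1774: 31 days (March has 31).
Apr 8, 1774 → May 8, 1774: 30 days (April has 30).
May 8, 1774 → Jun 8, 1774: 31 days (May has 31).
Jun 8, 1774 → Jul 8, 1774: 30 days (June has 30).
Jul 8, 1774 → Aug 8, 1774: 31 days (July has 31).
Aug 8, 1774 → Aug 13, 1774: 5 days.
Total: 1405 days.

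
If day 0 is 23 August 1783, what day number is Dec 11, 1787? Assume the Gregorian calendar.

1571

Aug 23, 1783 → Aug 23, 1784: 366 days (Feb 29, 1784 is in that span).
Aug 23, 1784 → Aug 23, 1785: 365 days.
Aug 23, 1785 → Aug 23, 1786: 365 days.
Aug 23, 1786 → Aug 23, 1787: 365 days.
Aug 23, 1787 → Sep 23, 1787: 31 days (August has 31).
Sep 23, 1787 → Oct 23, 1787: 30 days (September has 30).
Oct 23, 1787 → Nov 23, 1787: 31 days (October has 31).
Nov 23, 1787 → Dec 11, 1787: 18 days.
Total: 1571 days.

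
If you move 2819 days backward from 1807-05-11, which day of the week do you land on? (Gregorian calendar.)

Wednesday

First find the weekday of May 11, 1807. Doomsday rule: the anchor day for the 1800s is Friday. For year 07: 7÷12 = 0 r 7, and 7÷4 = 1, so 0+7+1 = 8.
Friday + 8 ≡ Saturday — that's 1807's doomsday.
In May the doomsday date is May 9.
May 11 is 2 days after May 9; 2 mod 7 = 2, so Saturday + 2 = Monday.
2819 mod 7 = 5, so 2819 days before a Monday is Monday − 5 = Wednesday.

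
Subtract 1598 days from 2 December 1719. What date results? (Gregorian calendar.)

July 18, 1715

−365 (one year) → Dec 2, 1718 (1233 left).
−365 (one year) → Dec 2, 1717 (868 left).
−365 (one year) → Dec 2, 1716 (503 left).
−366 (one year; includes Feb 29, 1716) → Dec 2, 1715 (137 left).
−2 → Nov 30, 1715 (end of Nov, 30 days; 135 left).
−30 → Oct 31, 1715 (end of Oct, 31 days; 105 left).
−31 → Sep 30, 1715 (end of Sep, 30 days; 74 left).
−30 → Aug 31, 1715 (end of Aug, 31 days; 44 left).
−31 → Jul 31, 1715 (end of Jul, 31 days; 13 left).
−13 → Jul 18, 1715.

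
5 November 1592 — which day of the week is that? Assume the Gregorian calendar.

Thursday

Doomsday rule: the anchor day for the 1500s is Wednesday. For year 92: 92÷12 = 7 r 8, and 8÷4 = 2, so 7+8+2 = 17.
Wednesday + 17 ≡ Saturday — that's 1592's doomsday.
In November the doomsday date is Nov 7.
Nov 5 is 2 days before Nov 7; 2 mod 7 = 2, so Saturday − 2 = Thursday.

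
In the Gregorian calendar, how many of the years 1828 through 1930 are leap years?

25

Multiples of 4 in [1828,1930]: 26.
Of those, multiples of 100: 1 (not leap unless ÷400).
Multiples of 400: 0.
Leap years = 26 − 1 + 0 = 25.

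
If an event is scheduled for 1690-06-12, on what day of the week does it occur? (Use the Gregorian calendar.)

Monday

Doomsday rule: the anchor day for the 1600s is Tuesday. For year 90: 90÷12 = 7 r 6, and 6÷4 = 1, so 7+6+1 = 14.
Tuesday + 14 ≡ Tuesday — that's 1690's doomsday.
In June the doomsday date is Jun 6.
Jun 12 is 6 days after Jun 6; 6 mod 7 = 6, so Tuesday + 6 = Monday.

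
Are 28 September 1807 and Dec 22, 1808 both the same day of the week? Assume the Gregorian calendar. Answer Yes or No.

From Sep 28, 1807 to Dec 22, 1808 is 451 days.
451 mod 7 = 3, so they are different weekdays.
(Sep 28, 1807 is a Monday; Dec 22, 1808 is a Thursday.)

No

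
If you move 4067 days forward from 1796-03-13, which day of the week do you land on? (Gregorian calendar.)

Sunday

First find the weekday of Mar 13, 1796. Doomsday rule: the anchor day for the 1700s is Sunday. For year 96: 96÷12 = 8 r 0, and 0÷4 = 0, so 8+0+0 = 8.
Sunday + 8 ≡ Monday — that's 1796's doomsday.
In March the doomsday date is Mar 14.
Mar 13 is 1 day before Mar 14; 1 mod 7 = 1, so Monday − 1 = Sunday.
4067 mod 7 = 0, so 4067 days after a Sunday is Sunday + 0 = Sunday.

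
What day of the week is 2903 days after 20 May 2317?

Friday

First find the weekday of May 20, 2317. Doomsday rule: the anchor day for the 2300s is Wednesday. For year 17: 17÷12 = 1 r 5, and 5÷4 = 1, so 1+5+1 = 7.
Wednesday + 7 ≡ Wednesday — that's 2317's doomsday.
In May the doomsday date is May 9.
May 20 is 11 days after May 9; 11 mod 7 = 4, so Wednesday + 4 = Sunday.
2903 mod 7 = 5, so 2903 days after a Sunday is Sunday + 5 = Friday.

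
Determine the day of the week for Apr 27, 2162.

Tuesday

Doomsday rule: the anchor day for the 2100s is Sunday. For year 62: 62÷12 = 5 r 2, and 2÷4 = 0, so 5+2+0 = 7.
Sunday + 7 ≡ Sunday — that's 2162's doomsday.
In April the doomsday date is Apr 4.
Apr 27 is 23 days after Apr 4; 23 mod 7 = 2, so Sunday + 2 = Tuesday.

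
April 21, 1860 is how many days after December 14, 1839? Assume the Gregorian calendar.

Dec 14, 1839 → Dec 14, 1840: 366 days (Feb 29, 1840 is in that span).
Dec 14, 1840 → Dec 14, 1841: 365 days.
Dec 14, 1841 → Dec 14, 1842: 365 days.
Dec 14, 1842 → Dec 14, 1843: 365 days.
Dec 14, 1843 → Dec 14, 1844: 366 days (Feb 29, 1844 is in that span).
Dec 14, 1844 → Dec 14, 1845: 365 days.
Dec 14, 1845 → Dec 14, 1846: 365 days.
Dec 14, 1846 → Dec 14, 1847: 365 days.
Dec 14, 1847 → Dec 14, 1848: 366 days (Feb 29, 1848 is in that span).
Dec 14, 1848 → Dec 14, 1849: 365 days.
Dec 14, 1849 → Dec 14, 1850: 365 days.
Dec 14, 1850 → Dec 14, 1851: 365 days.
Dec 14, 1851 → Dec 14, 1852: 366 days (Feb 29, 1852 is in that span).
Dec 14, 1852 → Dec 14, 1853: 365 days.
Dec 14, 1853 → Dec 14, 1854: 365 days.
Dec 14, 1854 → Dec 14, 1855: 365 days.
Dec 14, 1855 → Dec 14, 1856: 366 days (Feb 29, 1856 is in that span).
Dec 14, 1856 → Dec 14, 1857: 365 days.
Dec 14, 1857 → Dec 14, 1858: 365 days.
Dec 14, 1858 → Dec 14, 1859: 365 days.
Dec 14, 1859 → Jan 14, 1860: 31 days (December has 31).
Jan 14, 1860 → Feb 14, 1860: 31 days (January has 31).
Feb 14, 1860 → Mar 14, 1860: 29 days (February has 29).
Mar 14, 1860 → Apr 14, 1860: 31 days (March has 31).
Apr 14, 1860 → Apr 21, 1860: 7 days.
Total: 7434 days.

7434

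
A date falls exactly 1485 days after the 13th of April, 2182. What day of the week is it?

Sunday

First find the weekday of Apr 13, 2182. Doomsday rule: the anchor day for the 2100s is Sunday. For year 82: 82÷12 = 6 r 10, and 10÷4 = 2, so 6+10+2 = 18.
Sunday + 18 ≡ Thursday — that's 2182's doomsday.
In April the doomsday date is Apr 4.
Apr 13 is 9 days after Apr 4; 9 mod 7 = 2, so Thursday + 2 = Saturday.
1485 mod 7 = 1, so 1485 days after a Saturday is Saturday + 1 = Sunday.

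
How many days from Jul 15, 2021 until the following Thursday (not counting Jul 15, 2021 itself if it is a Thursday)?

Jul 15, 2021 is a Thursday.
From Thursday to the next Thursday is 7 days.

7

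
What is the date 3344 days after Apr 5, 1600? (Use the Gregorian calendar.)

+365 (one year) → Apr 5, 1601 (2979 left).
+365 (one year) → Apr 5, 1602 (2614 left).
+365 (one year) → Apr 5, 1603 (2249 left).
+366 (one year; includes Feb 29, 1604) → Apr 5, 1604 (1883 left).
+365 (one year) → Apr 5, 1605 (1518 left).
+365 (one year) → Apr 5, 1606 (1153 left).
+365 (one year) → Apr 5, 1607 (788 left).
+366 (one year; includes Feb 29, 1608) → Apr 5, 1608 (422 left).
+365 (one year) → Apr 5, 1609 (57 left).
Apr has 30 days: +26 → May 1, 1609 (31 left).
May has 31 days: +31 → Jun 1, 1609 (0 left).

June 1, 1609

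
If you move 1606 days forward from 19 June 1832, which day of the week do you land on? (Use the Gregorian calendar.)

First find the weekday of Jun 19, 1832. Doomsday rule: the anchor day for the 1800s is Friday. For year 32: 32÷12 = 2 r 8, and 8÷4 = 2, so 2+8+2 = 12.
Friday + 12 ≡ Wednesday — that's 1832's doomsday.
In June the doomsday date is Jun 6.
Jun 19 is 13 days after Jun 6; 13 mod 7 = 6, so Wednesday + 6 = Tuesday.
1606 mod 7 = 3, so 1606 days after a Tuesday is Tuesday + 3 = Friday.

Friday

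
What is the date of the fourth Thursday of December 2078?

December 22, 2078

December 1, 2078 is a Thursday.
The first Thursday is therefore December 1 (same day).
The fourth Thursday is 1 + 3×7 = December 22.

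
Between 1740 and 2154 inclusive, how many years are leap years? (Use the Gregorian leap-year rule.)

101

Multiples of 4 in [1740,2154]: 104.
Of those, multiples of 100: 4 (not leap unless ÷400).
Multiples of 400: 1.
Leap years = 104 − 4 + 1 = 101.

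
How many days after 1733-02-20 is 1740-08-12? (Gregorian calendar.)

2730

Feb 20, 1733 → Feb 20, 1734: 365 days.
Feb 20, 1734 → Feb 20, 1735: 365 days.
Feb 20, 1735 → Feb 20, 1736: 365 days.
Feb 20, 1736 → Feb 20, 1737: 366 days (Feb 29, 1736 is in that span).
Feb 20, 1737 → Feb 20, 1738: 365 days.
Feb 20, 1738 → Feb 20, 1739: 365 days.
Feb 20, 1739 → Feb 20, 1740: 365 days.
Feb 20, 1740 → Mar 20, 1740: 29 days (February has 29).
Mar 20, 1740 → Apr 20, 1740: 31 days (March has 31).
Apr 20, 1740 → May 20, 1740: 30 days (April has 30).
May 20, 1740 → Jun 20, 1740: 31 days (May has 31).
Jun 20, 1740 → Jul 20, 1740: 30 days (June has 30).
Jul 20, 1740 → Aug 12, 1740: 23 days.
Total: 2730 days.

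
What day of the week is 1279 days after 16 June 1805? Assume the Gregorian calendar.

Jun 16, 1805 is a Sunday.
1279 mod 7 = 5, so 1279 days after a Sunday is Sunday + 5 = Friday.

Friday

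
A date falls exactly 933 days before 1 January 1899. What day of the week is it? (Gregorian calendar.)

Friday

Jan 1, 1899 is a Sunday.
933 mod 7 = 2, so 933 days before a Sunday is Sunday − 2 = Friday.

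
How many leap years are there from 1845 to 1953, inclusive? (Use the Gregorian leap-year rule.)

Multiples of 4 in [1845,1953]: 27.
Of those, multiples of 100: 1 (not leap unless ÷400).
Multiples of 400: 0.
Leap years = 27 − 1 + 0 = 26.

26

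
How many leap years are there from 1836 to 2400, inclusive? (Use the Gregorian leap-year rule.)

138

Multiples of 4 in [1836,2400]: 142.
Of those, multiples of 100: 6 (not leap unless ÷400).
Multiples of 400: 2.
Leap years = 142 − 6 + 2 = 138.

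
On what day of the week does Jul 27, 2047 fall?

Doomsday rule: the anchor day for the 2000s is Tuesday. For year 47: 47÷12 = 3 r 11, and 11÷4 = 2, so 3+11+2 = 16.
Tuesday + 16 ≡ Thursday — that's 2047's doomsday.
In July the doomsday date is Jul 11.
Jul 27 is 16 days after Jul 11; 16 mod 7 = 2, so Thursday + 2 = Saturday.

Saturday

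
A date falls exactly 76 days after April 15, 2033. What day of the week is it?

Thursday

Apr 15, 2033 is a Friday.
76 mod 7 = 6, so 76 days after a Friday is Friday + 6 = Thursday.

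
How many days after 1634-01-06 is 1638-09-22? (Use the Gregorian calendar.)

1720

Jan 6, 1634 → Jan 6, 1635: 365 days.
Jan 6, 1635 → Jan 6, 1636: 365 days.
Jan 6, 1636 → Jan 6, 1637: 366 days (Feb 29, 1636 is in that span).
Jan 6, 1637 → Jan 6, 1638: 365 days.
Jan 6, 1638 → Feb 6, 1638: 31 days (January has 31).
Feb 6, 1638 → Mar 6, 1638: 28 days (February has 28).
Mar 6, 1638 → Apr 6, 1638: 31 days (March has 31).
Apr 6, 1638 → May 6, 1638: 30 days (April has 30).
May 6, 1638 → Jun 6, 1638: 31 days (May has 31).
Jun 6, 1638 → Jul 6, 1638: 30 days (June has 30).
Jul 6, 1638 → Aug 6, 1638: 31 days (July has 31).
Aug 6, 1638 → Sep 6, 1638: 31 days (August has 31).
Sep 6, 1638 → Sep 22, 1638: 16 days.
Total: 1720 days.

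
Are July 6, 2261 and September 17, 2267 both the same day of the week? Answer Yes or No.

No

From Jul 6, 2261 to Sep 17, 2267 is 2264 days.
2264 mod 7 = 3, so they are different weekdays.
(Jul 6, 2261 is a Saturday; Sep 17, 2267 is a Tuesday.)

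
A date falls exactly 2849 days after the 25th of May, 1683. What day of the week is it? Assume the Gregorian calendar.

Tuesday

First find the weekday of May 25, 1683. Doomsday rule: the anchor day for the 1600s is Tuesday. For year 83: 83÷12 = 6 r 11, and 11÷4 = 2, so 6+11+2 = 19.
Tuesday + 19 ≡ Sunday — that's 1683's doomsday.
In May the doomsday date is May 9.
May 25 is 16 days after May 9; 16 mod 7 = 2, so Sunday + 2 = Tuesday.
2849 mod 7 = 0, so 2849 days after a Tuesday is Tuesday + 0 = Tuesday.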